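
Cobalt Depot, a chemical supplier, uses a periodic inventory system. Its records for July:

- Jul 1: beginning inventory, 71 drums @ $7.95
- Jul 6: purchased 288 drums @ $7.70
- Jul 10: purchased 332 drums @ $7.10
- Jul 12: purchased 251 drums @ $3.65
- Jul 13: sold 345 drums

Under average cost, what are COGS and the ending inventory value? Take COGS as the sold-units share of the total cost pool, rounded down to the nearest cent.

Jul 13, sell 345: 345/942 × $6,055.40 → $2,217.74
Ending inventory (cost pool remaining) = $3,837.66

COGS = $2,217.74; ending inventory = $3,837.66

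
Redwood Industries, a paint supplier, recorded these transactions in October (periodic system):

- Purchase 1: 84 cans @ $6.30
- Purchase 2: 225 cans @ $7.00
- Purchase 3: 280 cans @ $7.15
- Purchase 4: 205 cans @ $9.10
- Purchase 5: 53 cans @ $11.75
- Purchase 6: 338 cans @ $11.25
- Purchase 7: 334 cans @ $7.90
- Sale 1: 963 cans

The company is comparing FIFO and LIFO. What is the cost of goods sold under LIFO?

FIFO COGS: 84 @ $6.30 + 225 @ $7.00 + 280 @ $7.15 + 205 @ $9.10 + 53 @ $11.75 + 116 @ $11.25 = $7,899.45
LIFO COGS: 334 @ $7.90 + 338 @ $11.25 + 53 @ $11.75 + 205 @ $9.10 + 33 @ $7.15 = $9,165.30

COGS = $9,165.30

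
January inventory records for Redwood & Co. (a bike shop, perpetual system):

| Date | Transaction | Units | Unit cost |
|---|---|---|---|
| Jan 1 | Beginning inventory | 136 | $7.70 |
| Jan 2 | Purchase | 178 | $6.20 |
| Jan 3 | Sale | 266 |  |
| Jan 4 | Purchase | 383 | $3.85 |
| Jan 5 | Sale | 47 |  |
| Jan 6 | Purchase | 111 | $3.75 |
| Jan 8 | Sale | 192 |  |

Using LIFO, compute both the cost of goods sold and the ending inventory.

COGS = $2,690.25; ending inventory = $1,351.35

Jan 3, 266 sold [LIFO — newest first]: 178 @ $6.20 + 88 @ $7.70 = $1,781.20
Jan 5, 47 sold [LIFO — newest first]: 47 @ $3.85 = $180.95
Jan 8, 192 sold [LIFO — newest first]: 111 @ $3.75 + 81 @ $3.85 = $728.10
Total COGS = $1,781.20 + $180.95 + $728.10 = $2,690.25
Ending inventory: 48 @ $7.70 + 255 @ $3.85 = $1,351.35
Check: goods available $4,041.60 = COGS $2,690.25 + ending $1,351.35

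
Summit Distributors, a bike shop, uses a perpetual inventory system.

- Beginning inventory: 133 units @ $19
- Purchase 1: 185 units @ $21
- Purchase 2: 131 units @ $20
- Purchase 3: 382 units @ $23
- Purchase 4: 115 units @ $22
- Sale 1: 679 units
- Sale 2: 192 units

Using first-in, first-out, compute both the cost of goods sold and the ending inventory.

Sale 1 (679) [FIFO — oldest first]: 133 @ $19 + 185 @ $21 + 131 @ $20 + 230 @ $23 = $14,322
Sale 2 (192) [FIFO — oldest first]: 152 @ $23 + 40 @ $22 = $4,376
Total COGS = $14,322 + $4,376 = $18,698
Ending inventory: 75 @ $22 = $1,650
Check: goods available $20,348 = COGS $18,698 + ending $1,650

COGS = $18,698; ending inventory = $1,650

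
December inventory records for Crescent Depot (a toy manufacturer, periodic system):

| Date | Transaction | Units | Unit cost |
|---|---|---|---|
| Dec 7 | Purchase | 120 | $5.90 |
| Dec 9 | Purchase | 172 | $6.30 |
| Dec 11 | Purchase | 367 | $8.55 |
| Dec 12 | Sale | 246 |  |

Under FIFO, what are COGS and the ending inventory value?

COGS = $1,501.80; ending inventory = $3,427.65

Dec 12, 246 sold [FIFO — oldest first]: 120 @ $5.90 + 126 @ $6.30 = $1,501.80
Ending inventory: 46 @ $6.30 + 367 @ $8.55 = $3,427.65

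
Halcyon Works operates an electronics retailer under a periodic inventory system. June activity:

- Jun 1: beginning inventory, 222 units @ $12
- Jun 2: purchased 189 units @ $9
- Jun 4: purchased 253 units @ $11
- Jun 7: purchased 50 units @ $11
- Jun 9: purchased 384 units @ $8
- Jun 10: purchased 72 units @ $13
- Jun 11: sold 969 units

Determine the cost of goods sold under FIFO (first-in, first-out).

Jun 11, 969 sold [FIFO — oldest first]: 222 @ $12 + 189 @ $9 + 253 @ $11 + 50 @ $11 + 255 @ $8 = $9,738
Ending inventory: 129 @ $8 + 72 @ $13 = $1,968
Check: goods available $11,706 = COGS $9,738 + ending $1,968

COGS = $9,738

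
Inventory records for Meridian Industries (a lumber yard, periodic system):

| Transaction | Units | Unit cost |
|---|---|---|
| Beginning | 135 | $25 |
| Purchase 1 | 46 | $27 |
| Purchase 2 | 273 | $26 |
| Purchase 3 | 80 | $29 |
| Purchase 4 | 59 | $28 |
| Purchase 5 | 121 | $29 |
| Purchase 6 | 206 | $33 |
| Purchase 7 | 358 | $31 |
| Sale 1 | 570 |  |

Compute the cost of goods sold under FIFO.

COGS = $15,043

Sale 1 (570) [FIFO — oldest first]: 135 @ $25 + 46 @ $27 + 273 @ $26 + 80 @ $29 + 36 @ $28 = $15,043
Ending inventory: 23 @ $28 + 121 @ $29 + 206 @ $33 + 358 @ $31 = $22,049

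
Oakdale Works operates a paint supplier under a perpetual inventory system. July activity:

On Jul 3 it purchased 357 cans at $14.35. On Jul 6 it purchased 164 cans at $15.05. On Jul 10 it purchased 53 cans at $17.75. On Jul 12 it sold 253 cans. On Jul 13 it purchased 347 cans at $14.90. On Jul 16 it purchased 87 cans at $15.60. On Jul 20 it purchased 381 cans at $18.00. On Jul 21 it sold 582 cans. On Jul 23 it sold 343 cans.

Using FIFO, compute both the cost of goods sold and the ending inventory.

COGS = $18,119.40; ending inventory = $3,798.00

Jul 12, 253 sold [FIFO — oldest first]: 253 @ $14.35 = $3,630.55
Jul 21, 582 sold [FIFO — oldest first]: 104 @ $14.35 + 164 @ $15.05 + 53 @ $17.75 + 261 @ $14.90 = $8,790.25
Jul 23, 343 sold [FIFO — oldest first]: 86 @ $14.90 + 87 @ $15.60 + 170 @ $18.00 = $5,698.60
Total COGS = $3,630.55 + $8,790.25 + $5,698.60 = $18,119.40
Ending inventory: 211 @ $18.00 = $3,798.00
Check: goods available $21,917.40 = COGS $18,119.40 + ending $3,798.00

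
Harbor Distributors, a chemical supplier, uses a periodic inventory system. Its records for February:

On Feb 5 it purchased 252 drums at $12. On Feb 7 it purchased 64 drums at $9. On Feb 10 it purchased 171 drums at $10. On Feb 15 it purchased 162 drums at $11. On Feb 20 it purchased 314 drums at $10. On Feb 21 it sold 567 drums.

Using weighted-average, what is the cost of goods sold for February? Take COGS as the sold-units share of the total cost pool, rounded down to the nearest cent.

COGS = $6,024.44

Feb 21, sell 567: 567/963 × $10,232.00 → $6,024.44
Ending inventory (cost pool remaining) = $4,207.56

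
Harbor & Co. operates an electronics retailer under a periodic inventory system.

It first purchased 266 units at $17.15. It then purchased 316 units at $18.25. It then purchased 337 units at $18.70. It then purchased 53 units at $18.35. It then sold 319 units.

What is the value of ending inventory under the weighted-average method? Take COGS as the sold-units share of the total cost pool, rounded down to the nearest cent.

Ending inventory = $11,826.12

Sale 1, sell 319: 319/972 × $17,603.35 → $5,777.23
Ending inventory (cost pool remaining) = $11,826.12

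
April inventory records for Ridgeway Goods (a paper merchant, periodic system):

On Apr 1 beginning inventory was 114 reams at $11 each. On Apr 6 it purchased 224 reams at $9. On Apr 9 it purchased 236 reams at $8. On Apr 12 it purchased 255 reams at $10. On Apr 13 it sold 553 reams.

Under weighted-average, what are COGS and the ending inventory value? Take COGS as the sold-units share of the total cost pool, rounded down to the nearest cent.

COGS = $5,141.76; ending inventory = $2,566.24

Apr 13, sell 553: 553/829 × $7,708.00 → $5,141.76
Ending inventory (cost pool remaining) = $2,566.24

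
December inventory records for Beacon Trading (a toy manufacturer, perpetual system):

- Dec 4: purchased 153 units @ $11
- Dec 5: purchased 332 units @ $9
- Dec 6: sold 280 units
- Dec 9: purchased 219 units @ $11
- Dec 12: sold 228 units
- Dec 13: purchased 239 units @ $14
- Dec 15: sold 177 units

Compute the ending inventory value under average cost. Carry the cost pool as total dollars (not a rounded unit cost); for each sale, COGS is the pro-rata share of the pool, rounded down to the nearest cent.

After Dec 4: 153 on hand, pool $1,683.00 (≈ $11.0000 each)
After Dec 5: 485 on hand, pool $4,671.00 (≈ $9.6309 each)
Dec 6, sell 280: 280/485 × $4,671.00 → $2,696.65
After Dec 9: 424 on hand, pool $4,383.35 (≈ $10.3381 each)
Dec 12, sell 228: 228/424 × $4,383.35 → $2,357.08
After Dec 13: 435 on hand, pool $5,372.27 (≈ $12.3500 each)
Dec 15, sell 177: 177/435 × $5,372.27 → $2,185.95
Total COGS = $2,696.65 + $2,357.08 + $2,185.95 = $7,239.68
Ending inventory (cost pool remaining) = $3,186.32

Ending inventory = $3,186.32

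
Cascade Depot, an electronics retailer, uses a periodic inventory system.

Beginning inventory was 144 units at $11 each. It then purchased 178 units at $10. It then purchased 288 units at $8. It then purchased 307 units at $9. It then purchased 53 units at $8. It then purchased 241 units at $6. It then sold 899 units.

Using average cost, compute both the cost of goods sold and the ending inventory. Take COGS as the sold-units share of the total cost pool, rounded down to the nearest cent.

Sale 1, sell 899: 899/1211 × $10,301.00 → $7,647.06
Ending inventory (cost pool remaining) = $2,653.94
Check: goods available $10,301.00 = COGS $7,647.06 + ending $2,653.94

COGS = $7,647.06; ending inventory = $2,653.94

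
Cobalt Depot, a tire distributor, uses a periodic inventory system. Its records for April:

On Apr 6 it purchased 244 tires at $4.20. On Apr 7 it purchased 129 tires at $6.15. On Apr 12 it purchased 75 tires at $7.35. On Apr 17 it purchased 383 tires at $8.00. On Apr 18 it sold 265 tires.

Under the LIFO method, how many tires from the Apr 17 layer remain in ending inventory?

118

Apr 18, 265 sold [LIFO — newest first]: 265 @ $8.00 = $2,120.00
Ending inventory: 244 @ $4.20 + 129 @ $6.15 + 75 @ $7.35 + 118 @ $8.00 = $3,313.40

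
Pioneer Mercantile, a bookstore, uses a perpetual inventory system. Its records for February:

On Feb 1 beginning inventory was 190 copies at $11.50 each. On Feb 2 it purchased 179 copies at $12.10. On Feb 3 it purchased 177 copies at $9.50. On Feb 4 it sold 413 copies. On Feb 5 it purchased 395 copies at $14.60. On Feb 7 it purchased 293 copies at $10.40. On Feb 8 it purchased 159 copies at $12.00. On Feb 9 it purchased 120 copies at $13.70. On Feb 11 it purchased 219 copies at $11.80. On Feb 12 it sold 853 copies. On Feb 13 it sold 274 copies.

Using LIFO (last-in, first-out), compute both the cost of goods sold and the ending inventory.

COGS = $18,591.90; ending inventory = $2,390.90

Feb 4, 413 sold [LIFO — newest first]: 177 @ $9.50 + 179 @ $12.10 + 57 @ $11.50 = $4,502.90
Feb 12, 853 sold [LIFO — newest first]: 219 @ $11.80 + 120 @ $13.70 + 159 @ $12.00 + 293 @ $10.40 + 62 @ $14.60 = $10,088.60
Feb 13, 274 sold [LIFO — newest first]: 274 @ $14.60 = $4,000.40
Total COGS = $4,502.90 + $10,088.60 + $4,000.40 = $18,591.90
Ending inventory: 133 @ $11.50 + 59 @ $14.60 = $2,390.90
Check: goods available $20,982.80 = COGS $18,591.90 + ending $2,390.90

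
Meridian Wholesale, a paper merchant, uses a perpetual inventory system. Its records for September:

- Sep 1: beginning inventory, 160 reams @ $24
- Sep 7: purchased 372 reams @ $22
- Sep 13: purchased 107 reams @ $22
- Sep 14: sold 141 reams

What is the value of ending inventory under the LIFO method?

Ending inventory = $11,276

Sep 14, 141 sold [LIFO — newest first]: 107 @ $22 + 34 @ $22 = $3,102
Ending inventory: 160 @ $24 + 338 @ $22 = $11,276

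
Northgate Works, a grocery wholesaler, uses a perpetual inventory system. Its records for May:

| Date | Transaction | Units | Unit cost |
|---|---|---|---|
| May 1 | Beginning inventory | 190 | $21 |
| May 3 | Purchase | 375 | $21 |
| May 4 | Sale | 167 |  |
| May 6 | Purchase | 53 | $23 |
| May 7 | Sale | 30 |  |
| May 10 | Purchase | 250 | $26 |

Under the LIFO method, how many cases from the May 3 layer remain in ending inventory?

May 4, 167 sold [LIFO — newest first]: 167 @ $21 = $3,507
May 7, 30 sold [LIFO — newest first]: 30 @ $23 = $690
Total COGS = $3,507 + $690 = $4,197
Ending inventory: 190 @ $21 + 208 @ $21 + 23 @ $23 + 250 @ $26 = $15,387
Check: goods available $19,584 = COGS $4,197 + ending $15,387

208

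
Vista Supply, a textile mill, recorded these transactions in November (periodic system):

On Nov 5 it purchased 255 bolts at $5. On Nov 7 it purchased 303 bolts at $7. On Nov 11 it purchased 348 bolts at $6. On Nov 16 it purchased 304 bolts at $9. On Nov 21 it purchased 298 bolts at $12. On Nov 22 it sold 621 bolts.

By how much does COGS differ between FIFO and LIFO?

FIFO COGS: 255 @ $5 + 303 @ $7 + 63 @ $6 = $3,774
LIFO COGS: 298 @ $12 + 304 @ $9 + 19 @ $6 = $6,426
Difference = |$3,774 − $6,426| = $2,652

$2,652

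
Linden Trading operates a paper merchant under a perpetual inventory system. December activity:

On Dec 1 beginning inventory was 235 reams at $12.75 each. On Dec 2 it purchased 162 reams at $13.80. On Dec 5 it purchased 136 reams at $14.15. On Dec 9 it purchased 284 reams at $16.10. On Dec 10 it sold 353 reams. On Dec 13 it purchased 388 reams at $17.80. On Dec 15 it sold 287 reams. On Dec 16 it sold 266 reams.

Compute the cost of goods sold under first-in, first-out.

Dec 10, 353 sold [FIFO — oldest first]: 235 @ $12.75 + 118 @ $13.80 = $4,624.65
Dec 15, 287 sold [FIFO — oldest first]: 44 @ $13.80 + 136 @ $14.15 + 107 @ $16.10 = $4,254.30
Dec 16, 266 sold [FIFO — oldest first]: 177 @ $16.10 + 89 @ $17.80 = $4,433.90
Total COGS = $4,624.65 + $4,254.30 + $4,433.90 = $13,312.85
Ending inventory: 299 @ $17.80 = $5,322.20

COGS = $13,312.85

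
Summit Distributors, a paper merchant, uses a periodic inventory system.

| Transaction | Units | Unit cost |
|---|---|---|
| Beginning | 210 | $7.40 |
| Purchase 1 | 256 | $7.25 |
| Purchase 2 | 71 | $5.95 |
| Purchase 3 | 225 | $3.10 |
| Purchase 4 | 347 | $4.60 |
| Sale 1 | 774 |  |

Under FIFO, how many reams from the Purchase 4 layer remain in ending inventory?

335

Sale 1 (774) [FIFO — oldest first]: 210 @ $7.40 + 256 @ $7.25 + 71 @ $5.95 + 225 @ $3.10 + 12 @ $4.60 = $4,585.15
Ending inventory: 335 @ $4.60 = $1,541.00
Check: goods available $6,126.15 = COGS $4,585.15 + ending $1,541.00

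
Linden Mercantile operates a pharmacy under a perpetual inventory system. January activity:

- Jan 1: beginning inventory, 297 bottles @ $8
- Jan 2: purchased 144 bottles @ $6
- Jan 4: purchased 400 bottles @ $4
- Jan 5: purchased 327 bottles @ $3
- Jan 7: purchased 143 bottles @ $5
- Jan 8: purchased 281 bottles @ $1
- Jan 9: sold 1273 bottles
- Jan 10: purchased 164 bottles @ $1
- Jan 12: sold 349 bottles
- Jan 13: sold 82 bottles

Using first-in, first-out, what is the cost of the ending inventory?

Ending inventory = $52

Jan 9, 1273 sold [FIFO — oldest first]: 297 @ $8 + 144 @ $6 + 400 @ $4 + 327 @ $3 + 105 @ $5 = $6,346
Jan 12, 349 sold [FIFO — oldest first]: 38 @ $5 + 281 @ $1 + 30 @ $1 = $501
Jan 13, 82 sold [FIFO — oldest first]: 82 @ $1 = $82
Total COGS = $6,346 + $501 + $82 = $6,929
Ending inventory: 52 @ $1 = $52
Check: goods available $6,981 = COGS $6,929 + ending $52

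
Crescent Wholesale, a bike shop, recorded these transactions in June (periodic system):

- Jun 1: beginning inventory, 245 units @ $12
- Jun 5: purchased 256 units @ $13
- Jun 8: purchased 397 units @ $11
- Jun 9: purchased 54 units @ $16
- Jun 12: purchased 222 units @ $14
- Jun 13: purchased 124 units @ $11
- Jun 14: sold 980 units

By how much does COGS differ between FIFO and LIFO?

FIFO COGS: 245 @ $12 + 256 @ $13 + 397 @ $11 + 54 @ $16 + 28 @ $14 = $11,891
LIFO COGS: 124 @ $11 + 222 @ $14 + 54 @ $16 + 397 @ $11 + 183 @ $13 = $12,082
Difference = |$11,891 − $12,082| = $191

$191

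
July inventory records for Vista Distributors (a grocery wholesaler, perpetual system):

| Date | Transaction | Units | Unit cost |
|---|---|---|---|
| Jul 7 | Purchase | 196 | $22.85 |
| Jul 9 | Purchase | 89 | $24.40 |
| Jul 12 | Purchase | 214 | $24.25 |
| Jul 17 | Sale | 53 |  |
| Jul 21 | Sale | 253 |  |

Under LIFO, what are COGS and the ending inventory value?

COGS = $7,429.65; ending inventory = $4,410.05

Jul 17, 53 sold [LIFO — newest first]: 53 @ $24.25 = $1,285.25
Jul 21, 253 sold [LIFO — newest first]: 161 @ $24.25 + 89 @ $24.40 + 3 @ $22.85 = $6,144.40
Total COGS = $1,285.25 + $6,144.40 = $7,429.65
Ending inventory: 193 @ $22.85 = $4,410.05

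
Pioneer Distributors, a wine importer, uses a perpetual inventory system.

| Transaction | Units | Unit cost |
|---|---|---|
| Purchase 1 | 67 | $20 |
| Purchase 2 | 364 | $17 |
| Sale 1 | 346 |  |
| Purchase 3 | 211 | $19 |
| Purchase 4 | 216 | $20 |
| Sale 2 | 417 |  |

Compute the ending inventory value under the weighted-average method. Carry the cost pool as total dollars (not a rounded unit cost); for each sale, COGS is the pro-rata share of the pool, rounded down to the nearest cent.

After Purchase 1: 67 on hand, pool $1,340.00 (≈ $20.0000 each)
After Purchase 2: 431 on hand, pool $7,528.00 (≈ $17.4664 each)
Sale 1, sell 346: 346/431 × $7,528.00 → $6,043.35
After Purchase 3: 296 on hand, pool $5,493.65 (≈ $18.5596 each)
After Purchase 4: 512 on hand, pool $9,813.65 (≈ $19.1673 each)
Sale 2, sell 417: 417/512 × $9,813.65 → $7,992.75
Total COGS = $6,043.35 + $7,992.75 = $14,036.10
Ending inventory (cost pool remaining) = $1,820.90

Ending inventory = $1,820.90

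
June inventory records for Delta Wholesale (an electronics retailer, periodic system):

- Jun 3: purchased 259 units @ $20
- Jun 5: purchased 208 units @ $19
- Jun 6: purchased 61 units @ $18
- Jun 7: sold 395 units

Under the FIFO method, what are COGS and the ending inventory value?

COGS = $7,764; ending inventory = $2,466

Jun 7, 395 sold [FIFO — oldest first]: 259 @ $20 + 136 @ $19 = $7,764
Ending inventory: 72 @ $19 + 61 @ $18 = $2,466
Check: goods available $10,230 = COGS $7,764 + ending $2,466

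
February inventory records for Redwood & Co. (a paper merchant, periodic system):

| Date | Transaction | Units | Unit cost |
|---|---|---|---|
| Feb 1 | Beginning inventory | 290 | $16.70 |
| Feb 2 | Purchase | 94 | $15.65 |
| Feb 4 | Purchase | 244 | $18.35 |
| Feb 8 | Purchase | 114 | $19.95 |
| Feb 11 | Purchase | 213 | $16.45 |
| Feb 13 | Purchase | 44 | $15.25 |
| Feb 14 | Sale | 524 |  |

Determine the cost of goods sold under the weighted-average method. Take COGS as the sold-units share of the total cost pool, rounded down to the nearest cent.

COGS = $9,043.14

Feb 14, sell 524: 524/999 × $17,240.65 → $9,043.14
Ending inventory (cost pool remaining) = $8,197.51
Check: goods available $17,240.65 = COGS $9,043.14 + ending $8,197.51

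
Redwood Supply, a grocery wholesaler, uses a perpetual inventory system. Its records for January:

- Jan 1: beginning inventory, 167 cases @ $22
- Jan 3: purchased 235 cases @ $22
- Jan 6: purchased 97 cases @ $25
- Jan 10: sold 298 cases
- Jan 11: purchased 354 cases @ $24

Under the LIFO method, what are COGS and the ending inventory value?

Jan 10, 298 sold [LIFO — newest first]: 97 @ $25 + 201 @ $22 = $6,847
Ending inventory: 167 @ $22 + 34 @ $22 + 354 @ $24 = $12,918
Check: goods available $19,765 = COGS $6,847 + ending $12,918

COGS = $6,847; ending inventory = $12,918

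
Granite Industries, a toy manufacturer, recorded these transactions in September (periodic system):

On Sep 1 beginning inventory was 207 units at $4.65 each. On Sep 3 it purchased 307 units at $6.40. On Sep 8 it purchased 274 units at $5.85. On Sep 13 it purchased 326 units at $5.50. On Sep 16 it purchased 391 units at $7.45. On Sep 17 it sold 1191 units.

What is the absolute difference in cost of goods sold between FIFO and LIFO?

FIFO COGS: 207 @ $4.65 + 307 @ $6.40 + 274 @ $5.85 + 326 @ $5.50 + 77 @ $7.45 = $6,896.90
LIFO COGS: 391 @ $7.45 + 326 @ $5.50 + 274 @ $5.85 + 200 @ $6.40 = $7,588.85
Difference = |$6,896.90 − $7,588.85| = $691.95

$691.95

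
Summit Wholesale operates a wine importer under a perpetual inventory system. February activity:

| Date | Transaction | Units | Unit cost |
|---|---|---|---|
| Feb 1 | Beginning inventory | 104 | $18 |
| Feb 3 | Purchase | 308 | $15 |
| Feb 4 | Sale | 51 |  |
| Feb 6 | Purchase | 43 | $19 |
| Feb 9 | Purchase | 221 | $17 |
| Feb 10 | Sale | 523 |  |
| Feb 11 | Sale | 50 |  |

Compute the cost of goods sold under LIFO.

Feb 4, 51 sold [LIFO — newest first]: 51 @ $15 = $765
Feb 10, 523 sold [LIFO — newest first]: 221 @ $17 + 43 @ $19 + 257 @ $15 + 2 @ $18 = $8,465
Feb 11, 50 sold [LIFO — newest first]: 50 @ $18 = $900
Total COGS = $765 + $8,465 + $900 = $10,130
Ending inventory: 52 @ $18 = $936
Check: goods available $11,066 = COGS $10,130 + ending $936

COGS = $10,130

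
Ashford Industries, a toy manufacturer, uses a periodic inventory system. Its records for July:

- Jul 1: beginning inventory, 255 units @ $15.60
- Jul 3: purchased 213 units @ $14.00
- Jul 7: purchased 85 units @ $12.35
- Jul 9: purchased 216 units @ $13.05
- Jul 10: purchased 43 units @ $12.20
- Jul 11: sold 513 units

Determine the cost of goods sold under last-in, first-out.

COGS = $6,759.15

Jul 11, 513 sold [LIFO — newest first]: 43 @ $12.20 + 216 @ $13.05 + 85 @ $12.35 + 169 @ $14.00 = $6,759.15
Ending inventory: 255 @ $15.60 + 44 @ $14.00 = $4,594.00
Check: goods available $11,353.15 = COGS $6,759.15 + ending $4,594.00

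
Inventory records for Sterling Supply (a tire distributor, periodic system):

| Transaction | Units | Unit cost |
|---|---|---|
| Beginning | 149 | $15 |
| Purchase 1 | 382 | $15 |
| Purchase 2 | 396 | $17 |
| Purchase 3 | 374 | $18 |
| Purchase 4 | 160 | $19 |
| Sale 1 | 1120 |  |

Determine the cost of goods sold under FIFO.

Sale 1 (1120) [FIFO — oldest first]: 149 @ $15 + 382 @ $15 + 396 @ $17 + 193 @ $18 = $18,171
Ending inventory: 181 @ $18 + 160 @ $19 = $6,298

COGS = $18,171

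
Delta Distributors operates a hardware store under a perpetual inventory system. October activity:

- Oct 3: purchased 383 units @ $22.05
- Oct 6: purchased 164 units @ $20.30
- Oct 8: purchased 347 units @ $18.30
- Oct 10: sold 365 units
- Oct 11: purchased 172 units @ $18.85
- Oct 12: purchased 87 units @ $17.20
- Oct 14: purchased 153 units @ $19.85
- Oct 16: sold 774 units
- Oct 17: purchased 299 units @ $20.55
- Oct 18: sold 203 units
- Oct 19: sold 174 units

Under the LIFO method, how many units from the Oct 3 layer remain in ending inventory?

89

Oct 10, 365 sold [LIFO — newest first]: 347 @ $18.30 + 18 @ $20.30 = $6,715.50
Oct 16, 774 sold [LIFO — newest first]: 153 @ $19.85 + 87 @ $17.20 + 172 @ $18.85 + 146 @ $20.30 + 216 @ $22.05 = $15,502.25
Oct 18, 203 sold [LIFO — newest first]: 203 @ $20.55 = $4,171.65
Oct 19, 174 sold [LIFO — newest first]: 96 @ $20.55 + 78 @ $22.05 = $3,692.70
Total COGS = $6,715.50 + $15,502.25 + $4,171.65 + $3,692.70 = $30,082.10
Ending inventory: 89 @ $22.05 = $1,962.45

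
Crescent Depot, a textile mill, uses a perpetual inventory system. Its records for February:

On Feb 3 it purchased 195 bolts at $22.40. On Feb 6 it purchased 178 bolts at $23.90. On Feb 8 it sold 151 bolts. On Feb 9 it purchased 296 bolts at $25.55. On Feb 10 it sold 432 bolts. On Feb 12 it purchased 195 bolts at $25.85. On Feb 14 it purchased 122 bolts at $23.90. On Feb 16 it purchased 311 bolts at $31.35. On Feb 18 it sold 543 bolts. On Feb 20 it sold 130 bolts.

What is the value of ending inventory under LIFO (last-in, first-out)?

Feb 8, 151 sold [LIFO — newest first]: 151 @ $23.90 = $3,608.90
Feb 10, 432 sold [LIFO — newest first]: 296 @ $25.55 + 27 @ $23.90 + 109 @ $22.40 = $10,649.70
Feb 18, 543 sold [LIFO — newest first]: 311 @ $31.35 + 122 @ $23.90 + 110 @ $25.85 = $15,509.15
Feb 20, 130 sold [LIFO — newest first]: 85 @ $25.85 + 45 @ $22.40 = $3,205.25
Total COGS = $3,608.90 + $10,649.70 + $15,509.15 + $3,205.25 = $32,973.00
Ending inventory: 41 @ $22.40 = $918.40

Ending inventory = $918.40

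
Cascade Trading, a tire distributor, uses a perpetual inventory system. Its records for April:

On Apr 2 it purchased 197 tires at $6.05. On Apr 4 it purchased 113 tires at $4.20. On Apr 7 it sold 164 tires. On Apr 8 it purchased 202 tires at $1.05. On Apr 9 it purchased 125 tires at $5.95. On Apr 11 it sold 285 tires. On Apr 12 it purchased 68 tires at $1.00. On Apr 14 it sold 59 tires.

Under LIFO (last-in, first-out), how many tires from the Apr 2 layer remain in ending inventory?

Apr 7, 164 sold [LIFO — newest first]: 113 @ $4.20 + 51 @ $6.05 = $783.15
Apr 11, 285 sold [LIFO — newest first]: 125 @ $5.95 + 160 @ $1.05 = $911.75
Apr 14, 59 sold [LIFO — newest first]: 59 @ $1.00 = $59.00
Total COGS = $783.15 + $911.75 + $59.00 = $1,753.90
Ending inventory: 146 @ $6.05 + 42 @ $1.05 + 9 @ $1.00 = $936.40
Check: goods available $2,690.30 = COGS $1,753.90 + ending $936.40

146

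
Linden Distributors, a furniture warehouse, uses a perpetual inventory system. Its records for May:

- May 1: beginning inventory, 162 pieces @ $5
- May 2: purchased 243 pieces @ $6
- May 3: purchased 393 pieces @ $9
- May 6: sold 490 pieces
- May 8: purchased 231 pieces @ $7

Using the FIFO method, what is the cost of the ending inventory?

Ending inventory = $4,389

May 6, 490 sold [FIFO — oldest first]: 162 @ $5 + 243 @ $6 + 85 @ $9 = $3,033
Ending inventory: 308 @ $9 + 231 @ $7 = $4,389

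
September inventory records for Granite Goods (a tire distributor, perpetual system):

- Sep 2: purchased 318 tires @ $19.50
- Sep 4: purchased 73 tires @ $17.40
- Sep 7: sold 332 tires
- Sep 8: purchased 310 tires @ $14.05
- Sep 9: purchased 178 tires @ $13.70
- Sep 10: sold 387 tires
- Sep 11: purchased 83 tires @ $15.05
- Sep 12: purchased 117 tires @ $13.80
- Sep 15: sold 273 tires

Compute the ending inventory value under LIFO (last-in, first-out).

Ending inventory = $1,543.90

Sep 7, 332 sold [LIFO — newest first]: 73 @ $17.40 + 259 @ $19.50 = $6,320.70
Sep 10, 387 sold [LIFO — newest first]: 178 @ $13.70 + 209 @ $14.05 = $5,375.05
Sep 15, 273 sold [LIFO — newest first]: 117 @ $13.80 + 83 @ $15.05 + 73 @ $14.05 = $3,889.40
Total COGS = $6,320.70 + $5,375.05 + $3,889.40 = $15,585.15
Ending inventory: 59 @ $19.50 + 28 @ $14.05 = $1,543.90
Check: goods available $17,129.05 = COGS $15,585.15 + ending $1,543.90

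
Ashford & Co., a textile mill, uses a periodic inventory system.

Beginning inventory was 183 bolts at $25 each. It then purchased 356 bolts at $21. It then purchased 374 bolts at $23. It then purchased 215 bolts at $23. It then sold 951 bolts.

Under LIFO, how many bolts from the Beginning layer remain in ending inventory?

Sale 1 (951) [LIFO — newest first]: 215 @ $23 + 374 @ $23 + 356 @ $21 + 6 @ $25 = $21,173
Ending inventory: 177 @ $25 = $4,425
Check: goods available $25,598 = COGS $21,173 + ending $4,425

177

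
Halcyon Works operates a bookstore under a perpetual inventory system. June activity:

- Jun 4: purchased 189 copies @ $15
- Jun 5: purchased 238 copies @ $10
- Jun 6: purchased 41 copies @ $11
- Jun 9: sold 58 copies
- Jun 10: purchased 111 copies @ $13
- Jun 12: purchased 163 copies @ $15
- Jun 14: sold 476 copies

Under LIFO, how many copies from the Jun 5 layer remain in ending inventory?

Jun 9, 58 sold [LIFO — newest first]: 41 @ $11 + 17 @ $10 = $621
Jun 14, 476 sold [LIFO — newest first]: 163 @ $15 + 111 @ $13 + 202 @ $10 = $5,908
Total COGS = $621 + $5,908 = $6,529
Ending inventory: 189 @ $15 + 19 @ $10 = $3,025

19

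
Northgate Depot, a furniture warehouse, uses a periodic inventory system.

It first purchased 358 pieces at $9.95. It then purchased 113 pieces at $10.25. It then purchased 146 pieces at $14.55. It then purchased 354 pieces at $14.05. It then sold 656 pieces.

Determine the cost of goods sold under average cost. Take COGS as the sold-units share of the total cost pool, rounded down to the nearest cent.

COGS = $7,984.38

Sale 1, sell 656: 656/971 × $11,818.35 → $7,984.38
Ending inventory (cost pool remaining) = $3,833.97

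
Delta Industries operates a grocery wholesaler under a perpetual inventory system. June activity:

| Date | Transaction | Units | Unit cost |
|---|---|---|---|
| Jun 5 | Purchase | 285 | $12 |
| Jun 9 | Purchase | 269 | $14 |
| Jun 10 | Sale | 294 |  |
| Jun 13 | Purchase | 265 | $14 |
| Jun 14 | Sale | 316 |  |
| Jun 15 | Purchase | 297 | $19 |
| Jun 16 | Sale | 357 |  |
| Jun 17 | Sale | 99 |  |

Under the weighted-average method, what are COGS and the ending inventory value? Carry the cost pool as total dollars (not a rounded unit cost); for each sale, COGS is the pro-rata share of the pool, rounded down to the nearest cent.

COGS = $15,702.78; ending inventory = $836.22

After Jun 5: 285 on hand, pool $3,420.00 (≈ $12.0000 each)
After Jun 9: 554 on hand, pool $7,186.00 (≈ $12.9711 each)
Jun 10, sell 294: 294/554 × $7,186.00 → $3,813.50
After Jun 13: 525 on hand, pool $7,082.50 (≈ $13.4905 each)
Jun 14, sell 316: 316/525 × $7,082.50 → $4,262.99
After Jun 15: 506 on hand, pool $8,462.51 (≈ $16.7243 each)
Jun 16, sell 357: 357/506 × $8,462.51 → $5,970.58
Jun 17, sell 99: 99/149 × $2,491.93 → $1,655.71
Total COGS = $3,813.50 + $4,262.99 + $5,970.58 + $1,655.71 = $15,702.78
Ending inventory (cost pool remaining) = $836.22
Check: goods available $16,539.00 = COGS $15,702.78 + ending $836.22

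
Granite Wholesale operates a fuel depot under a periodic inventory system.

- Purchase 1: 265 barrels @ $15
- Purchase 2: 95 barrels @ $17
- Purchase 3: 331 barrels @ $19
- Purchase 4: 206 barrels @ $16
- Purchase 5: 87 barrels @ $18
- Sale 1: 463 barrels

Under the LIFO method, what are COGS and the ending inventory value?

COGS = $8,092; ending inventory = $8,649

Sale 1 (463) [LIFO — newest first]: 87 @ $18 + 206 @ $16 + 170 @ $19 = $8,092
Ending inventory: 265 @ $15 + 95 @ $17 + 161 @ $19 = $8,649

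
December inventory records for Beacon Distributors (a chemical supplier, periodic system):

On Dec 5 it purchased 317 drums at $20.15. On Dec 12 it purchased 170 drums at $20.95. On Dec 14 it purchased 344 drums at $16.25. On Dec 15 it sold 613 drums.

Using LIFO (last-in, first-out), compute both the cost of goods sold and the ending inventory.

COGS = $11,146.35; ending inventory = $4,392.70

Dec 15, 613 sold [LIFO — newest first]: 344 @ $16.25 + 170 @ $20.95 + 99 @ $20.15 = $11,146.35
Ending inventory: 218 @ $20.15 = $4,392.70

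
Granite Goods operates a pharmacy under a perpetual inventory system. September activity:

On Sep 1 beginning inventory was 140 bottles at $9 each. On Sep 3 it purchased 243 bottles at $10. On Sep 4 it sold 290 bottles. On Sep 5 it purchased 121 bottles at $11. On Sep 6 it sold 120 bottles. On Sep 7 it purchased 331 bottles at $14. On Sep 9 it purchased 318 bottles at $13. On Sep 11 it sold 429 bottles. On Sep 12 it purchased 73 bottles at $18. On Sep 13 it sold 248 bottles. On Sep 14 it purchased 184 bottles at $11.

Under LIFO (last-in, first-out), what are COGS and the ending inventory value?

Sep 4, 290 sold [LIFO — newest first]: 243 @ $10 + 47 @ $9 = $2,853
Sep 6, 120 sold [LIFO — newest first]: 120 @ $11 = $1,320
Sep 11, 429 sold [LIFO — newest first]: 318 @ $13 + 111 @ $14 = $5,688
Sep 13, 248 sold [LIFO — newest first]: 73 @ $18 + 175 @ $14 = $3,764
Total COGS = $2,853 + $1,320 + $5,688 + $3,764 = $13,625
Ending inventory: 93 @ $9 + 1 @ $11 + 45 @ $14 + 184 @ $11 = $3,502

COGS = $13,625; ending inventory = $3,502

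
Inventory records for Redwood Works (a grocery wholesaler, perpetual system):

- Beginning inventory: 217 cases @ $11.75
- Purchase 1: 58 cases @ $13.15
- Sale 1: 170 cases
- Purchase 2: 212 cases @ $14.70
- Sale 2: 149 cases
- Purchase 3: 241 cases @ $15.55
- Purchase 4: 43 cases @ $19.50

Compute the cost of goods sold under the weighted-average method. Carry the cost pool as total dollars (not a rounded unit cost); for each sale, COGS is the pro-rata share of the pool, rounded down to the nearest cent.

COGS = $4,106.97

After Beginning: 217 on hand, pool $2,549.75 (≈ $11.7500 each)
After Purchase 1: 275 on hand, pool $3,312.45 (≈ $12.0453 each)
Sale 1, sell 170: 170/275 × $3,312.45 → $2,047.69
After Purchase 2: 317 on hand, pool $4,381.16 (≈ $13.8207 each)
Sale 2, sell 149: 149/317 × $4,381.16 → $2,059.28
After Purchase 3: 409 on hand, pool $6,069.43 (≈ $14.8397 each)
After Purchase 4: 452 on hand, pool $6,907.93 (≈ $15.2830 each)
Total COGS = $2,047.69 + $2,059.28 = $4,106.97
Ending inventory (cost pool remaining) = $6,907.93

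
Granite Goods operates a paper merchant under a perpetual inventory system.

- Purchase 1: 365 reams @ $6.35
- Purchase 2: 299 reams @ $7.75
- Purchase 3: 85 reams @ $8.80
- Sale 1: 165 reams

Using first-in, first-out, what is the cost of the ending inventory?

Sale 1 (165) [FIFO — oldest first]: 165 @ $6.35 = $1,047.75
Ending inventory: 200 @ $6.35 + 299 @ $7.75 + 85 @ $8.80 = $4,335.25
Check: goods available $5,383.00 = COGS $1,047.75 + ending $4,335.25

Ending inventory = $4,335.25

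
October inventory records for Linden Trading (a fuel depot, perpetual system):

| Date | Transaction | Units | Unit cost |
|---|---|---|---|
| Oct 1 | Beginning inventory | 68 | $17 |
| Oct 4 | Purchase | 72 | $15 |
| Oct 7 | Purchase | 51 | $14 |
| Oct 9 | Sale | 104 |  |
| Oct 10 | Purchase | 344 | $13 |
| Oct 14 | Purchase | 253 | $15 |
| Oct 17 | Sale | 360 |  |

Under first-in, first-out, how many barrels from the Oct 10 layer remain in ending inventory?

71

Oct 9, 104 sold [FIFO — oldest first]: 68 @ $17 + 36 @ $15 = $1,696
Oct 17, 360 sold [FIFO — oldest first]: 36 @ $15 + 51 @ $14 + 273 @ $13 = $4,803
Total COGS = $1,696 + $4,803 = $6,499
Ending inventory: 71 @ $13 + 253 @ $15 = $4,718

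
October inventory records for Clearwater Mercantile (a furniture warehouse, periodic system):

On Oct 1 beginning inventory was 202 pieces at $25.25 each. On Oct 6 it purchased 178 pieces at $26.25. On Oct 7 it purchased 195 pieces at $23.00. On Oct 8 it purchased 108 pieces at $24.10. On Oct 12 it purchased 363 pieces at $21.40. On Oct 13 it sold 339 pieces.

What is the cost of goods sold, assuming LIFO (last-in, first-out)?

COGS = $7,254.60

Oct 13, 339 sold [LIFO — newest first]: 339 @ $21.40 = $7,254.60
Ending inventory: 202 @ $25.25 + 178 @ $26.25 + 195 @ $23.00 + 108 @ $24.10 + 24 @ $21.40 = $17,374.40
Check: goods available $24,629.00 = COGS $7,254.60 + ending $17,374.40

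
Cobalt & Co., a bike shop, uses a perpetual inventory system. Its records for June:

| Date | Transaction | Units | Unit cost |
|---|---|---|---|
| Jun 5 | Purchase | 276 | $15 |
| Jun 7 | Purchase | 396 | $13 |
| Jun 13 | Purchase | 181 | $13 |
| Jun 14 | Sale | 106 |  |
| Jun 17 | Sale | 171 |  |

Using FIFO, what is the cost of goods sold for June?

Jun 14, 106 sold [FIFO — oldest first]: 106 @ $15 = $1,590
Jun 17, 171 sold [FIFO — oldest first]: 170 @ $15 + 1 @ $13 = $2,563
Total COGS = $1,590 + $2,563 = $4,153
Ending inventory: 395 @ $13 + 181 @ $13 = $7,488

COGS = $4,153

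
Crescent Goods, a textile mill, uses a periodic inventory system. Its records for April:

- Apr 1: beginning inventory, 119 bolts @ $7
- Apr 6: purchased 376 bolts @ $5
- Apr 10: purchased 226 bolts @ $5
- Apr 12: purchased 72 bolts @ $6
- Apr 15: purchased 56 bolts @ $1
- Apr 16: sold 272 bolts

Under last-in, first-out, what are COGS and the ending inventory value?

COGS = $1,208; ending inventory = $3,123

Apr 16, 272 sold [LIFO — newest first]: 56 @ $1 + 72 @ $6 + 144 @ $5 = $1,208
Ending inventory: 119 @ $7 + 376 @ $5 + 82 @ $5 = $3,123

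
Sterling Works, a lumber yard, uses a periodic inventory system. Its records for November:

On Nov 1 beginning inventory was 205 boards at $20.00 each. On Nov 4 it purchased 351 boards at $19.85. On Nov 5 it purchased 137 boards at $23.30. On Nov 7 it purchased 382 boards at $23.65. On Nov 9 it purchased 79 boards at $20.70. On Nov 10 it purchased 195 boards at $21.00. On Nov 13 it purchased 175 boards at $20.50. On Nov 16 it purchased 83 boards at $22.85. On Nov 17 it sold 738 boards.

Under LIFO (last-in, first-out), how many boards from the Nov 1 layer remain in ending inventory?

Nov 17, 738 sold [LIFO — newest first]: 83 @ $22.85 + 175 @ $20.50 + 195 @ $21.00 + 79 @ $20.70 + 206 @ $23.65 = $16,086.25
Ending inventory: 205 @ $20.00 + 351 @ $19.85 + 137 @ $23.30 + 176 @ $23.65 = $18,421.85

205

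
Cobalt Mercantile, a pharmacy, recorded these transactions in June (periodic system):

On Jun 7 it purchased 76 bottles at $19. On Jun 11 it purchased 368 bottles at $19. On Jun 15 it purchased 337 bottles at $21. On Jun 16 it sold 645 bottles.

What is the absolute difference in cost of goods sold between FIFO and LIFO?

FIFO COGS: 76 @ $19 + 368 @ $19 + 201 @ $21 = $12,657
LIFO COGS: 337 @ $21 + 308 @ $19 = $12,929
Difference = |$12,657 − $12,929| = $272

$272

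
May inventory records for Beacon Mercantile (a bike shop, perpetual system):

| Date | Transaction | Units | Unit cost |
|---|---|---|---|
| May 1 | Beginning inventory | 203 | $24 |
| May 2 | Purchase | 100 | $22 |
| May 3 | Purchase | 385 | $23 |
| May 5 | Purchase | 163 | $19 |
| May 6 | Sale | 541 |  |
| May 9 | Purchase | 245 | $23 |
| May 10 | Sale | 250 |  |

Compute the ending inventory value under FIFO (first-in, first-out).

May 6, 541 sold [FIFO — oldest first]: 203 @ $24 + 100 @ $22 + 238 @ $23 = $12,546
May 10, 250 sold [FIFO — oldest first]: 147 @ $23 + 103 @ $19 = $5,338
Total COGS = $12,546 + $5,338 = $17,884
Ending inventory: 60 @ $19 + 245 @ $23 = $6,775

Ending inventory = $6,775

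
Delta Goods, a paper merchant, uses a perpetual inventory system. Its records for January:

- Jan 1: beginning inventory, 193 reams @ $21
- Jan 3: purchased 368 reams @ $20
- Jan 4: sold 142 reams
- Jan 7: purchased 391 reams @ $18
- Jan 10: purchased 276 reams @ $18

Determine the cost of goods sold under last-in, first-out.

COGS = $2,840

Jan 4, 142 sold [LIFO — newest first]: 142 @ $20 = $2,840
Ending inventory: 193 @ $21 + 226 @ $20 + 391 @ $18 + 276 @ $18 = $20,579
Check: goods available $23,419 = COGS $2,840 + ending $20,579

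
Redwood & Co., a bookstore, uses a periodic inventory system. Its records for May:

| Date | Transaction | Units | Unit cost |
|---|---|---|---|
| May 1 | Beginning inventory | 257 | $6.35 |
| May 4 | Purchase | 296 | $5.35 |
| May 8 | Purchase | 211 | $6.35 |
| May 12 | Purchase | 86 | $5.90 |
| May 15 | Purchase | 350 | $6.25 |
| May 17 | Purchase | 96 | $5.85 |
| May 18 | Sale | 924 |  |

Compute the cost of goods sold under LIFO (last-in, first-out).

May 18, 924 sold [LIFO — newest first]: 96 @ $5.85 + 350 @ $6.25 + 86 @ $5.90 + 211 @ $6.35 + 181 @ $5.35 = $5,564.70
Ending inventory: 257 @ $6.35 + 115 @ $5.35 = $2,247.20

COGS = $5,564.70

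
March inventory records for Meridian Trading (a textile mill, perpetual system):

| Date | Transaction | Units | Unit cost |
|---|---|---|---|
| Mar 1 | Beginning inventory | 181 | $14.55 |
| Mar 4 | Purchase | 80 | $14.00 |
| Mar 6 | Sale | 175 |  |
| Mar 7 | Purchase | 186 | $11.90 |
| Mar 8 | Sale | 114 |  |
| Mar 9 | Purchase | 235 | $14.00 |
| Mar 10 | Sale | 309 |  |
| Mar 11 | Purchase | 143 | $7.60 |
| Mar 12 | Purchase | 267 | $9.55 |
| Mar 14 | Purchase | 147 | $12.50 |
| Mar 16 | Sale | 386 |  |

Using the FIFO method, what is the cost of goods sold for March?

COGS = $11,862.20

Mar 6, 175 sold [FIFO — oldest first]: 175 @ $14.55 = $2,546.25
Mar 8, 114 sold [FIFO — oldest first]: 6 @ $14.55 + 80 @ $14.00 + 28 @ $11.90 = $1,540.50
Mar 10, 309 sold [FIFO — oldest first]: 158 @ $11.90 + 151 @ $14.00 = $3,994.20
Mar 16, 386 sold [FIFO — oldest first]: 84 @ $14.00 + 143 @ $7.60 + 159 @ $9.55 = $3,781.25
Total COGS = $2,546.25 + $1,540.50 + $3,994.20 + $3,781.25 = $11,862.20
Ending inventory: 108 @ $9.55 + 147 @ $12.50 = $2,868.90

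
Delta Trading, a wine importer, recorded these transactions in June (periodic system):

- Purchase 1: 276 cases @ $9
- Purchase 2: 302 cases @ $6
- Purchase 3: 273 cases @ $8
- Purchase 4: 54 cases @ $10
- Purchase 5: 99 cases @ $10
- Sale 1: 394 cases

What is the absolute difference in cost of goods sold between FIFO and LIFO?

FIFO COGS: 276 @ $9 + 118 @ $6 = $3,192
LIFO COGS: 99 @ $10 + 54 @ $10 + 241 @ $8 = $3,458
Difference = |$3,192 − $3,458| = $266

$266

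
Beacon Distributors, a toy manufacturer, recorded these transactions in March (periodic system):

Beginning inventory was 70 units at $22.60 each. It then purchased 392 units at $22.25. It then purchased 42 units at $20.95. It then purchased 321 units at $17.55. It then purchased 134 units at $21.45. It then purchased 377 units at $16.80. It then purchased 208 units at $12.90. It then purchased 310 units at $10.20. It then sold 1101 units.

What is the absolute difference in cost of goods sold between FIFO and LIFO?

$5,760.65

FIFO COGS: 70 @ $22.60 + 392 @ $22.25 + 42 @ $20.95 + 321 @ $17.55 + 134 @ $21.45 + 142 @ $16.80 = $22,077.35
LIFO COGS: 310 @ $10.20 + 208 @ $12.90 + 377 @ $16.80 + 134 @ $21.45 + 72 @ $17.55 = $16,316.70
Difference = |$22,077.35 − $16,316.70| = $5,760.65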